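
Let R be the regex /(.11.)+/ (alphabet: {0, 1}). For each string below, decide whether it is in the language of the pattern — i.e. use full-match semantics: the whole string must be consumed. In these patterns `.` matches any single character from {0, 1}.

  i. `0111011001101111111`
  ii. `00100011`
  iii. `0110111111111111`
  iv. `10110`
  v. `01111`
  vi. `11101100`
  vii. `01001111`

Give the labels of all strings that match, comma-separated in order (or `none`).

iii

i → no match
ii → no match
iii → match
iv → no match
v → no match
vi → no match
vii → no match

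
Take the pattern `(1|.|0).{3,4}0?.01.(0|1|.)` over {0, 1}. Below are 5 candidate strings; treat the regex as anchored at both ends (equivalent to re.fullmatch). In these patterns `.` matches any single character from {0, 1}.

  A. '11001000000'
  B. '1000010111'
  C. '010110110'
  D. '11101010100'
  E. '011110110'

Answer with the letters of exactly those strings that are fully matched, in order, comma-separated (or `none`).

B, C, D, E

A → no match
B → match
C → match
D → match
E → match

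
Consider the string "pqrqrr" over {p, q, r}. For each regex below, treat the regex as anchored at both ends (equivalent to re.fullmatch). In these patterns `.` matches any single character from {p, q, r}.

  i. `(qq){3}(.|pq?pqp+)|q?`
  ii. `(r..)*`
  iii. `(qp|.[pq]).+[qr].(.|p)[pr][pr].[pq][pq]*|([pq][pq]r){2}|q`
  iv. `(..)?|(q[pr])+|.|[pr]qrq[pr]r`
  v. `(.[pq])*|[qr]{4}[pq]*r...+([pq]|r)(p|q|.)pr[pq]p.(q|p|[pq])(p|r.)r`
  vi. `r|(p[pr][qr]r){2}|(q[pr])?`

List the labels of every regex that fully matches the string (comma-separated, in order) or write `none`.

i → no match
ii → no match
iii → no match
iv → match
v → no match
vi → no match

iv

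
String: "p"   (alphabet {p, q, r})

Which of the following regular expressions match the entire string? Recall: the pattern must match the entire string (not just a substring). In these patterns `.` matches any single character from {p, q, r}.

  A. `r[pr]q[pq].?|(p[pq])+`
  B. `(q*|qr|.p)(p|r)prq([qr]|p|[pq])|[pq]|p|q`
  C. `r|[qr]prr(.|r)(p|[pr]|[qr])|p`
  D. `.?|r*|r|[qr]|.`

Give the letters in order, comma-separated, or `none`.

A → no match
B → match
C → match
D → match

B, C, D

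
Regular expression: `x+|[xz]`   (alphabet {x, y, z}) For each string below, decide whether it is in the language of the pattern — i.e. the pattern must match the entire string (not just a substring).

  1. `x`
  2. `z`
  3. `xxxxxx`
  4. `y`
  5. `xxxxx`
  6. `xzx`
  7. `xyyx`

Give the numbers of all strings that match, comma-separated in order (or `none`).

1. `x` → match
2. `z` → match
3. `xxxxxx` → match
4. `y` → no match
5. `xxxxx` → match
6. `xzx` → no match
7. `xyyx` → no match

1, 2, 3, 5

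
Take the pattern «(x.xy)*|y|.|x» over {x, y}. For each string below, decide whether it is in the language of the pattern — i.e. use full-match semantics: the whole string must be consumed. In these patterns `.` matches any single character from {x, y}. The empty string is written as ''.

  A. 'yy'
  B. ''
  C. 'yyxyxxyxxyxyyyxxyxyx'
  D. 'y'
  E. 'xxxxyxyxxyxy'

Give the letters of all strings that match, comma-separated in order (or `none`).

A → no match
B → match
C → no match
D → match
E → no match

B, D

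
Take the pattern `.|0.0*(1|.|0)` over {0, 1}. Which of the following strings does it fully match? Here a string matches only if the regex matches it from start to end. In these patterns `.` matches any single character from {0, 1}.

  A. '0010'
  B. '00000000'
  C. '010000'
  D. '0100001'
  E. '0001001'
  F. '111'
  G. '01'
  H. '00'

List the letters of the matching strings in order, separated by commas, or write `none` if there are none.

B, C, D

A → no match
B → match
C → match
D → match
E → no match
F → no match
G → no match
H → no match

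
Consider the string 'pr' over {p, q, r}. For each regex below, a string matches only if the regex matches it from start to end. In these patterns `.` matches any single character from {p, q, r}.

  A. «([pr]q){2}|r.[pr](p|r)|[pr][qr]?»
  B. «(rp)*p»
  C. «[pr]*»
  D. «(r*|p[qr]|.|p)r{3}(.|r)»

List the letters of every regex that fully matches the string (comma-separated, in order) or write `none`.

A, C

A → match
B → no match — must end with 'p'
C → match
D → no match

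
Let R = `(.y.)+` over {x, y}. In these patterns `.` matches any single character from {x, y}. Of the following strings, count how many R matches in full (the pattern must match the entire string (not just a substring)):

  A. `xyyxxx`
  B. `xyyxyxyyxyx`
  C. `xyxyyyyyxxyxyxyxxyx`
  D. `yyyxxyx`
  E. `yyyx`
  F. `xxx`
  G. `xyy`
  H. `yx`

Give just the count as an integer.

A. `xyyxxx` → no match
B. `xyyxyxyyxyx` → no match
C → no match
D. `yyyxxyx` → no match
E. `yyyx` → no match
F. `xxx` → no match
G. `xyy` → match
H. `yx` → no match
Total matched: 1

1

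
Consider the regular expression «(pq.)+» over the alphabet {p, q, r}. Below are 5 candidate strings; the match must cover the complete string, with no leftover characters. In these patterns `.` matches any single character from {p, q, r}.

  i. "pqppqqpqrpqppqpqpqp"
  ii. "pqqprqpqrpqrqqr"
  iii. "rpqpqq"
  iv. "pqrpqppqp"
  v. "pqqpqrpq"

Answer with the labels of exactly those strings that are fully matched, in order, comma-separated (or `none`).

i → no match
ii → no match
iii → no match — must start with "pq"
iv → match
v → no match

iv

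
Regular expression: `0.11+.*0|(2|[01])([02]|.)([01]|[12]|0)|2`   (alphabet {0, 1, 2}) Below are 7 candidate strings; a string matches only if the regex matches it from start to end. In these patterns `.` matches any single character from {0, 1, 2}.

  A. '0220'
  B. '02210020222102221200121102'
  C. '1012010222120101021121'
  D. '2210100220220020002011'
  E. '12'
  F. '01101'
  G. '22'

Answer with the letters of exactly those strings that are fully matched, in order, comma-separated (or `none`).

none

A. '0220' → no match
B → no match
C → no match
D → no match
E. '12' → no match
F. '01101' → no match
G. '22' → no match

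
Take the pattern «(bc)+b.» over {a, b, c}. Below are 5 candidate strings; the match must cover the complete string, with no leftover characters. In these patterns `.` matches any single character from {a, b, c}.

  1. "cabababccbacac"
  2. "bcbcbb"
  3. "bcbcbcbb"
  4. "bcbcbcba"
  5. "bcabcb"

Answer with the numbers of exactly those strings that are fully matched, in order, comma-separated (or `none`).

2, 3, 4

1 → no match — must start with "bc"
2 → match
3 → match
4 → match
5 → no match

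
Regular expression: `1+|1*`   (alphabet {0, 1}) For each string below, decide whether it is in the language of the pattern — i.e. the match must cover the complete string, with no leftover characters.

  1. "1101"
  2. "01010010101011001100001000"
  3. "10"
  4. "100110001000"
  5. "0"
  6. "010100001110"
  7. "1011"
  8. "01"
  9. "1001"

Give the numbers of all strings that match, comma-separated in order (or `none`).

none

1. "1101" → no match
2 → no match
3. "10" → no match
4. "100110001000" → no match
5. "0" → no match
6. "010100001110" → no match
7. "1011" → no match
8. "01" → no match
9. "1001" → no match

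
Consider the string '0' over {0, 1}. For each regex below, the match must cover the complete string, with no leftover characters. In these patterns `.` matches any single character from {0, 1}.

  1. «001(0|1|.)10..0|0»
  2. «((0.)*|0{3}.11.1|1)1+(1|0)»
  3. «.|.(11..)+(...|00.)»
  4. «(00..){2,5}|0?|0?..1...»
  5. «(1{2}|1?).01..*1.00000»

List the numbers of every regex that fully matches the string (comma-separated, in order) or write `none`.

1, 3, 4

1 → match
2 → no match
3 → match
4 → match
5 → no match — must end with '00000'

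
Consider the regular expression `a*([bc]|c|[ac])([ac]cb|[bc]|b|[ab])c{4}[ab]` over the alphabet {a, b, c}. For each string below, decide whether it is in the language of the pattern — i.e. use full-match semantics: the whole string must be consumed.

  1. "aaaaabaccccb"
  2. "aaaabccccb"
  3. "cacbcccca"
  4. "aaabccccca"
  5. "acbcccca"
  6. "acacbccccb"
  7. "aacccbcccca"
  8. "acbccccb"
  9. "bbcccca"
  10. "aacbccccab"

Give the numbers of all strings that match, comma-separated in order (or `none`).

1, 2, 3, 4, 5, 6, 7, 8, 9

1 → match
2 → match
3 → match
4 → match
5 → match
6 → match
7 → match
8 → match
9 → match
10 → no match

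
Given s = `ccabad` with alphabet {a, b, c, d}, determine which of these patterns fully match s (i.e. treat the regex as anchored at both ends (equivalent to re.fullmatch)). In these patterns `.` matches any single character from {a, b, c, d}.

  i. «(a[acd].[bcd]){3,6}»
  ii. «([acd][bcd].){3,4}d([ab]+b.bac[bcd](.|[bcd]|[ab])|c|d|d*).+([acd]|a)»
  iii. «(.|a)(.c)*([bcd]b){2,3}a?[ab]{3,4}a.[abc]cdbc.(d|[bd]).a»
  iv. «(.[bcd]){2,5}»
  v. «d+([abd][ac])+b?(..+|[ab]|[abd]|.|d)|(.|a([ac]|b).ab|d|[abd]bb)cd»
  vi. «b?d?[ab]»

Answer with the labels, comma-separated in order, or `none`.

iv

i → no match — must start with `a`
ii → no match
iii → no match — must end with `a`
iv → match
v → no match
vi → no match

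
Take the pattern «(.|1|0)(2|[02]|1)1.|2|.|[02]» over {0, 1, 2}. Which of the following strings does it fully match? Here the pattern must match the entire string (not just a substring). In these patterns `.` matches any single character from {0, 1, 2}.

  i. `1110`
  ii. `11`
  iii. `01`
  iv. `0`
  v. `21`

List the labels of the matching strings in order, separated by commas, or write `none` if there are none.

i, iv

i. `1110` → match
ii. `11` → no match
iii. `01` → no match
iv. `0` → match
v. `21` → no match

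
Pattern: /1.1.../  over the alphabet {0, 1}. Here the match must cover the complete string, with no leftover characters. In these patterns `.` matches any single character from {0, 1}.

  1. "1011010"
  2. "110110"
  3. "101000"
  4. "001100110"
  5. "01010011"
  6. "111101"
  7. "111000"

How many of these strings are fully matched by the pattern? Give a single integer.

3

1 → no match
2 → no match
3 → match
4 → no match — must start with "1"
5 → no match — must start with "1"
6 → match
7 → match
Total matched: 3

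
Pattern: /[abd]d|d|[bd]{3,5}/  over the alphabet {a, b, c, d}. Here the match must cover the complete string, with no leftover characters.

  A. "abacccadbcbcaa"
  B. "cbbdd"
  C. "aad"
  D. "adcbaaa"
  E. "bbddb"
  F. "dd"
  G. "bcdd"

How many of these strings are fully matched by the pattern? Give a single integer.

A → no match
B → no match
C → no match
D → no match
E → match
F → match
G → no match
Total matched: 2

2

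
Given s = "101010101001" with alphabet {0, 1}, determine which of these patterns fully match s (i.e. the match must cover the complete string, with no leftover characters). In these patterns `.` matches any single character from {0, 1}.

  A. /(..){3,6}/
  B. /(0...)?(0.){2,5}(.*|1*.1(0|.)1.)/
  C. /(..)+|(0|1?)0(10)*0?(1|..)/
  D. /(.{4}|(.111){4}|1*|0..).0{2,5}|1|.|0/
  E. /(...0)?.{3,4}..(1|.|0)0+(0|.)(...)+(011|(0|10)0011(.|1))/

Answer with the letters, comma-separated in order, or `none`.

A → match
B → no match
C → match
D → no match
E → no match

A, C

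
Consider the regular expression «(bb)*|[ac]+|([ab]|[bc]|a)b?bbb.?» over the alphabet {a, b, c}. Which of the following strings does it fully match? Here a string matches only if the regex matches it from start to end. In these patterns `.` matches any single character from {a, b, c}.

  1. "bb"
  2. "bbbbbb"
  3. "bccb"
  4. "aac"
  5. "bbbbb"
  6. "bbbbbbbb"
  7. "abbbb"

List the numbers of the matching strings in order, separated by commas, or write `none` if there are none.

1. "bb" → match
2. "bbbbbb" → match
3. "bccb" → no match
4. "aac" → match
5. "bbbbb" → match
6. "bbbbbbbb" → match
7. "abbbb" → match

1, 2, 4, 5, 6, 7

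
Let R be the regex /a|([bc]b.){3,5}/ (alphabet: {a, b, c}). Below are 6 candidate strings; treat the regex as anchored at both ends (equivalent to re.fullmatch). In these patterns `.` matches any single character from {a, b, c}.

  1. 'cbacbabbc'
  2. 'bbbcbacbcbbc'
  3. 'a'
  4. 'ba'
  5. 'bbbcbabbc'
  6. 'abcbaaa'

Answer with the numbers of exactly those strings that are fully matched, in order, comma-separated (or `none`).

1 → match
2 → match
3 → match
4 → no match
5 → match
6 → no match

1, 2, 3, 5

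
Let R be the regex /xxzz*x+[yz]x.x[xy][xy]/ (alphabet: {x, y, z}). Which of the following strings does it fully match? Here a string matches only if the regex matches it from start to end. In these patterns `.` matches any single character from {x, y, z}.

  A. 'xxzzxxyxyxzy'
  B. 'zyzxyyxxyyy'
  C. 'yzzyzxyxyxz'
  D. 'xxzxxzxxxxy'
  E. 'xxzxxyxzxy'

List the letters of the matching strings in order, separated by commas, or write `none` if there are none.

A. 'xxzzxxyxyxzy' → no match
B. 'zyzxyyxxyyy' → no match — must start with 'xxz'
C. 'yzzyzxyxyxz' → no match — must start with 'xxz'
D. 'xxzxxzxxxxy' → match
E. 'xxzxxyxzxy' → no match

D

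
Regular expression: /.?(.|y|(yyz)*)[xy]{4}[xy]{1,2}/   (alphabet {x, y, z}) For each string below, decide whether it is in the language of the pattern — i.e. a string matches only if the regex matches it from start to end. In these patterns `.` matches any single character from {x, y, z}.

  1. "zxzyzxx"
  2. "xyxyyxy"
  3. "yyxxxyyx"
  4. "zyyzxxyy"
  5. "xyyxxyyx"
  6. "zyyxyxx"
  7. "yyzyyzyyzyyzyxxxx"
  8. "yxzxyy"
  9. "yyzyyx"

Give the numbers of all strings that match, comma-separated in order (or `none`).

1 → no match
2 → match
3 → match
4 → no match
5 → match
6 → match
7 → match
8 → no match
9 → no match

2, 3, 5, 6, 7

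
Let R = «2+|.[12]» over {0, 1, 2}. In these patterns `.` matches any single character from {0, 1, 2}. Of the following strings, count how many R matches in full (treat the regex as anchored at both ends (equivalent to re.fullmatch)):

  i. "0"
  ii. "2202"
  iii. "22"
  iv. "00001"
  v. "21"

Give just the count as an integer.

i → no match
ii → no match
iii → match
iv → no match
v → match
Total matched: 2

2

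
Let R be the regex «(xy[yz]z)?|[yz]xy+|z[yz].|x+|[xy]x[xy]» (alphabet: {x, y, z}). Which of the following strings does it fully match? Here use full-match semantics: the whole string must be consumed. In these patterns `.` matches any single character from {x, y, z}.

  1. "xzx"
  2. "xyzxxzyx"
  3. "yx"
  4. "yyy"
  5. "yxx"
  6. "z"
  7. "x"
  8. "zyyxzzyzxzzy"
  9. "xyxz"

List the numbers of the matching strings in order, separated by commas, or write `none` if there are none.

5, 7

1 → no match
2 → no match
3 → no match
4 → no match
5 → match
6 → no match
7 → match
8 → no match
9 → no match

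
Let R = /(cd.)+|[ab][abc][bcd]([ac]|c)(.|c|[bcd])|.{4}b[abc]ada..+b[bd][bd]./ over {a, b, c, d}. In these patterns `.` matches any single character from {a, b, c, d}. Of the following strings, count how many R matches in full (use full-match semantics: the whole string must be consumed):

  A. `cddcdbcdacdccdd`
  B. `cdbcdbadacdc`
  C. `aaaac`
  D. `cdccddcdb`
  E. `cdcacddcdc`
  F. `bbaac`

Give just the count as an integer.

A → match
B. `cdbcdbadacdc` → no match
C. `aaaac` → no match
D. `cdccddcdb` → match
E. `cdcacddcdc` → no match
F. `bbaac` → no match
Total matched: 2

2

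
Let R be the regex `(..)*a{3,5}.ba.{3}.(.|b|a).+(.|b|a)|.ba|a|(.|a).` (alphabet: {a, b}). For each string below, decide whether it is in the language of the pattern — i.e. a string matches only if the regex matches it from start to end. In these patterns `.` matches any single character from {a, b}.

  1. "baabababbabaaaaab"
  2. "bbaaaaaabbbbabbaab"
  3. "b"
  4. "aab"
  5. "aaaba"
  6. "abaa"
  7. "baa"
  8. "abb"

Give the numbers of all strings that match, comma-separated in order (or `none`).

1 → no match
2 → no match
3 → no match
4 → no match
5 → no match
6 → no match
7 → no match
8 → no match

none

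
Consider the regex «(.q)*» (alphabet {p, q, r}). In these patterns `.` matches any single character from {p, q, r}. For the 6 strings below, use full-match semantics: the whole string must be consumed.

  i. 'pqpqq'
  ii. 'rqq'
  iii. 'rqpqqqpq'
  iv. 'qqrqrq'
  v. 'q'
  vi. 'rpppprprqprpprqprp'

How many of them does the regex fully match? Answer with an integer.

i. 'pqpqq' → no match
ii. 'rqq' → no match
iii. 'rqpqqqpq' → match
iv. 'qqrqrq' → match
v. 'q' → no match
vi → no match
Total matched: 2

2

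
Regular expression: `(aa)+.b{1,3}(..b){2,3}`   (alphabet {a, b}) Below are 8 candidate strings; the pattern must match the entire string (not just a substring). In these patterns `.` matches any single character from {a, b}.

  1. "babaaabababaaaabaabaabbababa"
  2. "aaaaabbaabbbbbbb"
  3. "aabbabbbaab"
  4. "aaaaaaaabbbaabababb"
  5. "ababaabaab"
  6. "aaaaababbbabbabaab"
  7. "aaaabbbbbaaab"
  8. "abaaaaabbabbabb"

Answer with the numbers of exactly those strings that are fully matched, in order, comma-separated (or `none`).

1 → no match — must start with "aa"
2 → match
3 → no match
4 → no match
5 → no match — must start with "aa"
6 → no match
7 → no match
8 → no match — must start with "aa"

2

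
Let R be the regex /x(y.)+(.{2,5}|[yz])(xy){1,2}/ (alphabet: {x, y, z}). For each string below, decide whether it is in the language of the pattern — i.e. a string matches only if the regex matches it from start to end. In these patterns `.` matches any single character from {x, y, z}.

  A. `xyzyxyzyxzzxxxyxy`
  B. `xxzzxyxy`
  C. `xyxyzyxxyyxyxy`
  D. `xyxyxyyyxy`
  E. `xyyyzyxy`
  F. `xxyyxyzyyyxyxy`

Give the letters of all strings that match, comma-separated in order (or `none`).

A, C, D, E

A → match
B → no match — must start with `xy`
C → match
D → match
E → match
F → no match — must start with `xy`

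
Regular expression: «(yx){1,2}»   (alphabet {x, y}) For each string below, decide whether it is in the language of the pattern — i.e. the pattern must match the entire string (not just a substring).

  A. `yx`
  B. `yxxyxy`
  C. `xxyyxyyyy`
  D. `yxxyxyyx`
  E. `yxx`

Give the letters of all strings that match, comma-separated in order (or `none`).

A

A → match
B → no match — must end with `yx`
C → no match — must start with `yx`
D → no match
E → no match — must end with `yx`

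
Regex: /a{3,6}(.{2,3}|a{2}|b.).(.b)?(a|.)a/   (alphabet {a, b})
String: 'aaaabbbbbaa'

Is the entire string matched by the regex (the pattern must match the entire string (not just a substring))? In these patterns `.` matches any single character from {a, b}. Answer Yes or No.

Yes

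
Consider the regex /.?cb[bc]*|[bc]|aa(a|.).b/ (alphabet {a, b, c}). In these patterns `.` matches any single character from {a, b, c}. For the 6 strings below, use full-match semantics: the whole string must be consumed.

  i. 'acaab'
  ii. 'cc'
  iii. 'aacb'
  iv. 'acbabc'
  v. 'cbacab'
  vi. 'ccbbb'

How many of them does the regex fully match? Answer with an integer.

i → no match
ii → no match
iii → no match
iv → no match
v → no match
vi → match
Total matched: 1

1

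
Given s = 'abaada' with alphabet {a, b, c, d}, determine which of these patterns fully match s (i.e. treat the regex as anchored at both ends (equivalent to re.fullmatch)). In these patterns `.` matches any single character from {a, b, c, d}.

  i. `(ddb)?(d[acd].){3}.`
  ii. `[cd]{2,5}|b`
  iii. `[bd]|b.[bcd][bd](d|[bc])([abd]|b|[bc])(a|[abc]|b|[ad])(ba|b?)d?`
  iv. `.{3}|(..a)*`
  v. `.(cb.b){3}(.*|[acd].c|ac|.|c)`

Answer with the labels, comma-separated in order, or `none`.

i → no match
ii → no match
iii → no match
iv → match
v → no match

iv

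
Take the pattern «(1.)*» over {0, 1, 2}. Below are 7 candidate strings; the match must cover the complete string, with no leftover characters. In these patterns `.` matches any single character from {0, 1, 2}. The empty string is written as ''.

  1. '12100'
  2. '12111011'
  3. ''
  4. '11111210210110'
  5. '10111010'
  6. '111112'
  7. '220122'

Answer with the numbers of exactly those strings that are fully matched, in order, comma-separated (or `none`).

2, 3, 5, 6

1 → no match
2 → match
3 → match
4 → no match
5 → match
6 → match
7 → no match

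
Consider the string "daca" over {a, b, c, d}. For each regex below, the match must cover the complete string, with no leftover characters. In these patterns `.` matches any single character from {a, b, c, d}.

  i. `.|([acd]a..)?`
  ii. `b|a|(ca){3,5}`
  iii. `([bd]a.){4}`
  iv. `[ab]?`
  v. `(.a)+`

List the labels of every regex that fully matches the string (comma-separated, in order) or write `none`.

i, v

i → match
ii → no match
iii → no match
iv → no match
v → match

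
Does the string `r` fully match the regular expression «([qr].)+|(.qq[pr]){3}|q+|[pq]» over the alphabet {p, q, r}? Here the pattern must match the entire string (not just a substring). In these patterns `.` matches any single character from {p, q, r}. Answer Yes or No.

No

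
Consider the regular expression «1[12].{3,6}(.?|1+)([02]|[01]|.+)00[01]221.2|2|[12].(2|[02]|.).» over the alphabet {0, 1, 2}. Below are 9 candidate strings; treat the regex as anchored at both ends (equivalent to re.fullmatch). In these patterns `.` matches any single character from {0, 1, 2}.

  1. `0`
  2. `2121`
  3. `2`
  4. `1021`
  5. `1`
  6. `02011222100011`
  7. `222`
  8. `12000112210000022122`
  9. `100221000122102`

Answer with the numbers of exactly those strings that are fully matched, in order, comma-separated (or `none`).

2, 3, 4, 8

1 → no match
2 → match
3 → match
4 → match
5 → no match
6 → no match
7 → no match
8 → match
9 → no match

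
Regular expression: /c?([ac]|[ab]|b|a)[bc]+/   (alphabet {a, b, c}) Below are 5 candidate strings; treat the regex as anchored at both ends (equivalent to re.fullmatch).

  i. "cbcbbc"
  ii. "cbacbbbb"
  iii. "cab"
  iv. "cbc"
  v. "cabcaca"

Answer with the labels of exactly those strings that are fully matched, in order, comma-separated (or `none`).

i, iii, iv

i → match
ii → no match
iii → match
iv → match
v → no match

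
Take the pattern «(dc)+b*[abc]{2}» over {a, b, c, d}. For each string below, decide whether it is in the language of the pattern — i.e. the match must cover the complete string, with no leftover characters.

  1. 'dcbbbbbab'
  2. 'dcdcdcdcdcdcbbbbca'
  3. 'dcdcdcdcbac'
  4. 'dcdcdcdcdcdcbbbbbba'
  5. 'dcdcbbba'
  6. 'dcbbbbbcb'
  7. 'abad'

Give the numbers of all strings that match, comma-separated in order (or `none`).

1, 2, 3, 4, 5, 6

1 → match
2 → match
3 → match
4 → match
5 → match
6 → match
7 → no match — must start with 'dc'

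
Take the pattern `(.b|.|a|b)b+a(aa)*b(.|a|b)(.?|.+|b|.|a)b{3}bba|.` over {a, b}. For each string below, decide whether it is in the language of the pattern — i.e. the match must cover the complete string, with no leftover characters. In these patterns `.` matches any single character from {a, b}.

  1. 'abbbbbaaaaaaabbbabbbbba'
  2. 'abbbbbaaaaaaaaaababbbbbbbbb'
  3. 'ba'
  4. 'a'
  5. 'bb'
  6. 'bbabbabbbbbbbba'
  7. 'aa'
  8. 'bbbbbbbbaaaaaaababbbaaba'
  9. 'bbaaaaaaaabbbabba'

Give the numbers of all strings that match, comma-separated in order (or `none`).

1 → match
2 → no match
3. 'ba' → no match
4. 'a' → match
5. 'bb' → no match
6 → match
7. 'aa' → no match
8 → no match
9 → no match

1, 4, 6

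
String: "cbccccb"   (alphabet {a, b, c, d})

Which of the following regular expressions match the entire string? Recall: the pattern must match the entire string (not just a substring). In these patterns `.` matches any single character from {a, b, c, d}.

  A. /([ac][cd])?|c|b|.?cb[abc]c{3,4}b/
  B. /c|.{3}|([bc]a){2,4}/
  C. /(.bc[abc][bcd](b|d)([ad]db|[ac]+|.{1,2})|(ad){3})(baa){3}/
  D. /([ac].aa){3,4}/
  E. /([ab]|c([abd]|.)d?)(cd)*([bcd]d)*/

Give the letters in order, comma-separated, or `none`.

A → match
B → no match
C → no match — must end with "baa"
D → no match — must end with "aa"
E → no match

A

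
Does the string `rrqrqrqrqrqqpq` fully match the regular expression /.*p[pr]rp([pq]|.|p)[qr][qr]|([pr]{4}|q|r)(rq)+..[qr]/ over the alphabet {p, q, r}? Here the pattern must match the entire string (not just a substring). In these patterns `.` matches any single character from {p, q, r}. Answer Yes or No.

Yes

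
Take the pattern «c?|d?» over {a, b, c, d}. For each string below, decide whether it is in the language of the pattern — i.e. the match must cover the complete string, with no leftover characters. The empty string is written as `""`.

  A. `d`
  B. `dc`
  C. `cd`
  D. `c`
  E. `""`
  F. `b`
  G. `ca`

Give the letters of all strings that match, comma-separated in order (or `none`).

A, D, E

A → match
B → no match
C → no match
D → match
E → match
F → no match
G → no match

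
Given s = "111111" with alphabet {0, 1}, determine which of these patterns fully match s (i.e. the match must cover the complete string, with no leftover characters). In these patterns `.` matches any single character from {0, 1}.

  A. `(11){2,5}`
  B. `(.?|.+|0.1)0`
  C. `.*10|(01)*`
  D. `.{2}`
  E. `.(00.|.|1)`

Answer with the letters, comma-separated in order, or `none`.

A

A → match
B → no match — must end with "0"
C → no match
D → no match
E → no match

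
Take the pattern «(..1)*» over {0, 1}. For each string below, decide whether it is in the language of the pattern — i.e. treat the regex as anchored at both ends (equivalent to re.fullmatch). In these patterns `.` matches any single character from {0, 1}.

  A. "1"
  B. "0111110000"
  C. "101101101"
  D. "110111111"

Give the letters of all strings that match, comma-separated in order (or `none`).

A. "1" → no match
B. "0111110000" → no match
C. "101101101" → match
D. "110111111" → no match

C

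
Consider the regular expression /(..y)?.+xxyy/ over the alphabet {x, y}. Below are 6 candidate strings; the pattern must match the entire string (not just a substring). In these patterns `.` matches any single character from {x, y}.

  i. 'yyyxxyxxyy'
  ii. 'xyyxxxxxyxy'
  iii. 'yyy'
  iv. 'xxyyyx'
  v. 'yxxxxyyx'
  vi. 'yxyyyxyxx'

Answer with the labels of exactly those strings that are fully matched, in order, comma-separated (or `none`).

i → match
ii → no match — must end with 'xxyy'
iii → no match — must end with 'xxyy'
iv → no match — must end with 'xxyy'
v → no match — must end with 'xxyy'
vi → no match — must end with 'xxyy'

i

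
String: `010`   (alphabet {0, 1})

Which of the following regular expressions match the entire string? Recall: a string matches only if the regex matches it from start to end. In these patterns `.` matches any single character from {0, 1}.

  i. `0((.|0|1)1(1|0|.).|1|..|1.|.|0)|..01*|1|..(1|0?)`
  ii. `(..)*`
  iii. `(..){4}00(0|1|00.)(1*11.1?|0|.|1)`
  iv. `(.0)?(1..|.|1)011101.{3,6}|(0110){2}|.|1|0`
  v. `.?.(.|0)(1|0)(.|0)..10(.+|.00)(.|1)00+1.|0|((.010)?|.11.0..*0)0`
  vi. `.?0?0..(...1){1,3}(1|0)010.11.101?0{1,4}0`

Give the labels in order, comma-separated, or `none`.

i → match
ii → no match
iii → no match
iv → no match
v → no match
vi → no match — must end with `00`

i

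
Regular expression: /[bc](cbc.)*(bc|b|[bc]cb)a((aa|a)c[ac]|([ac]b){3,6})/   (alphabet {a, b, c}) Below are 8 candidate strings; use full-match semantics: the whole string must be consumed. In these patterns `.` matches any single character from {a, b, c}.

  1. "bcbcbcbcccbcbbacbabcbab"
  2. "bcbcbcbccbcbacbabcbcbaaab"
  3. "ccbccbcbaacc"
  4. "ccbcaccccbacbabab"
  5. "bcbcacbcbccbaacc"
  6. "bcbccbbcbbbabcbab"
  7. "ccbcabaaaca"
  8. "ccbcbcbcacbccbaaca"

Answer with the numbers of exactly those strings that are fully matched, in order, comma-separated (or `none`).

1 → match
2 → no match
3 → match
4 → no match
5 → match
6 → no match
7 → match
8 → match

1, 3, 5, 7, 8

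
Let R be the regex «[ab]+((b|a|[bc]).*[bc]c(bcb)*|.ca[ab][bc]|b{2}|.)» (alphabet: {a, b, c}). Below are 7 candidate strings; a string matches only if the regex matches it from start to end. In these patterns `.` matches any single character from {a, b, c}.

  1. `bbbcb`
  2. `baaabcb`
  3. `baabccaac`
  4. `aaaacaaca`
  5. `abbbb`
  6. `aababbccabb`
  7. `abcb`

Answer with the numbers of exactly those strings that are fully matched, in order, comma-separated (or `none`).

3, 5, 6

1 → no match
2 → no match
3 → match
4 → no match
5 → match
6 → match
7 → no match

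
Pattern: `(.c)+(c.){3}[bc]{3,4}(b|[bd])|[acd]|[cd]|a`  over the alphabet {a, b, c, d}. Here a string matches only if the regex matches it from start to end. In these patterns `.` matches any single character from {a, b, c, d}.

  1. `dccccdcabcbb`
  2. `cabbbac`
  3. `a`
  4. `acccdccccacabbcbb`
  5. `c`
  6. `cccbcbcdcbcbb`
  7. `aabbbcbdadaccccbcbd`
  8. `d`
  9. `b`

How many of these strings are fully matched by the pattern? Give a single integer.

1. `dccccdcabcbb` → match
2. `cabbbac` → no match
3. `a` → match
4 → match
5. `c` → match
6 → match
7 → no match
8. `d` → match
9. `b` → no match
Total matched: 6

6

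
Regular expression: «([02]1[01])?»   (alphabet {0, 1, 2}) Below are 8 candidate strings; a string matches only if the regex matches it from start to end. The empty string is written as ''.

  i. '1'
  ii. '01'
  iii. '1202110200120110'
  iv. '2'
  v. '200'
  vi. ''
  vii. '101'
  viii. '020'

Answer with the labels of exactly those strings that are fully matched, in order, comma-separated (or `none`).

i → no match
ii → no match
iii → no match
iv → no match
v → no match
vi → match
vii → no match
viii → no match

vi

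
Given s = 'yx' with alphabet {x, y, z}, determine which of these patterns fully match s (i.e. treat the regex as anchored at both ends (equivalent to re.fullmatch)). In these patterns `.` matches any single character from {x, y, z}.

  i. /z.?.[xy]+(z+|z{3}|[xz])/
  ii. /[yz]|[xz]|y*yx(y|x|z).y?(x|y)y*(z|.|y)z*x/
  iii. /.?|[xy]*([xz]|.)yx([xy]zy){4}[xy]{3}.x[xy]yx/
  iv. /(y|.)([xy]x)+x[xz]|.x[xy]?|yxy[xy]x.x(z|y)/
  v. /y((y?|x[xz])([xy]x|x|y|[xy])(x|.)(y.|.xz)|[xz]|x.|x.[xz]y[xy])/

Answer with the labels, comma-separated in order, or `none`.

i → no match — must start with 'z'
ii → no match
iii → no match
iv → match
v → match

iv, v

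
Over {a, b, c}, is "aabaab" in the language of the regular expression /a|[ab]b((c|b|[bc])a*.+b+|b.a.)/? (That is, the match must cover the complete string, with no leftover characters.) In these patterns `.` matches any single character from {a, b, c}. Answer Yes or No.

No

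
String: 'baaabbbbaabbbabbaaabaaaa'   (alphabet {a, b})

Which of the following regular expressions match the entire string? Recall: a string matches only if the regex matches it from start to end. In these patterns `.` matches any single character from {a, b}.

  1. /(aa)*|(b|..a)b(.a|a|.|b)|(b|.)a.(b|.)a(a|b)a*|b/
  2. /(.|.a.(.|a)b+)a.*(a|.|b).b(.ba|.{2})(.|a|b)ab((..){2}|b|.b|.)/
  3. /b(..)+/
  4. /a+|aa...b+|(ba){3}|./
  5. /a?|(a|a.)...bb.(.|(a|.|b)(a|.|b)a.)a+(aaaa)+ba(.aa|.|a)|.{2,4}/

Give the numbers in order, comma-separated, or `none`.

2

1 → no match
2 → match
3 → no match
4 → no match
5 → no match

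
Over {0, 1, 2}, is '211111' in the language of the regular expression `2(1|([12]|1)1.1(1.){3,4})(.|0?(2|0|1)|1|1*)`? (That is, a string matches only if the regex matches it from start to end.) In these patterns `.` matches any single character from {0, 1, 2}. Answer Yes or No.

Yes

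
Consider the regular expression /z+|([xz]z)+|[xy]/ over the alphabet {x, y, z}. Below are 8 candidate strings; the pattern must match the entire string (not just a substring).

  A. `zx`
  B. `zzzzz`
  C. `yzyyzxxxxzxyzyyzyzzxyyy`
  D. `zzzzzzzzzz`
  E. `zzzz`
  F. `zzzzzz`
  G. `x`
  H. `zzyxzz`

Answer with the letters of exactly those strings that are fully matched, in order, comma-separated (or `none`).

B, D, E, F, G

A → no match
B → match
C → no match
D → match
E → match
F → match
G → match
H → no match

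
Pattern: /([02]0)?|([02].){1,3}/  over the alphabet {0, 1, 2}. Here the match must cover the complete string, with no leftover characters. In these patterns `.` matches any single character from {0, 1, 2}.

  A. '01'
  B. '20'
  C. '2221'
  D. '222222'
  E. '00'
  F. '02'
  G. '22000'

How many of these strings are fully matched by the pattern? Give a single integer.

A. '01' → match
B. '20' → match
C. '2221' → match
D. '222222' → match
E. '00' → match
F. '02' → match
G. '22000' → no match
Total matched: 6

6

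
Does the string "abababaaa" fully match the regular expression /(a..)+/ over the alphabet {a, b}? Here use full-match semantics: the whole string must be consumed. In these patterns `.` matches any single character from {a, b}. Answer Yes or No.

No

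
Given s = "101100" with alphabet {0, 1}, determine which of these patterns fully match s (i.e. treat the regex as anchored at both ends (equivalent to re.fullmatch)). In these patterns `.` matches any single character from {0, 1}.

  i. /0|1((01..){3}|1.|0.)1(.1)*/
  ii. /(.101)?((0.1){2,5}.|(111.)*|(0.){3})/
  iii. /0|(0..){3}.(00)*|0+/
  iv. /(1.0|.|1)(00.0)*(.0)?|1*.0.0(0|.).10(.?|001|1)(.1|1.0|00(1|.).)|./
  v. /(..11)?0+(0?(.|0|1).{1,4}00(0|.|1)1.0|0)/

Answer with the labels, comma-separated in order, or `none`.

i → no match
ii → no match
iii → no match — must start with "0"
iv → no match
v → match

v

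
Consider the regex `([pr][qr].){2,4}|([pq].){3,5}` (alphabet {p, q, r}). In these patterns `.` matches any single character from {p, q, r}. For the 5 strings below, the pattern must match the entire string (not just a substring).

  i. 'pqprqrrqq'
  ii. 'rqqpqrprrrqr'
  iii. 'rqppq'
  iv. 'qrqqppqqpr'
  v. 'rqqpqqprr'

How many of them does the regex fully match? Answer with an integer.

4

i → match
ii → match
iii → no match
iv → match
v → match
Total matched: 4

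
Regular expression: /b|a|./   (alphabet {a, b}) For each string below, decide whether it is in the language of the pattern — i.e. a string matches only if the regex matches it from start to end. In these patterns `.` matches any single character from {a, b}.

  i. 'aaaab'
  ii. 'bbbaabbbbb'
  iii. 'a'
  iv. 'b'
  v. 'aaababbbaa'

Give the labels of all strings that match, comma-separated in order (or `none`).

iii, iv

i → no match
ii → no match
iii → match
iv → match
v → no match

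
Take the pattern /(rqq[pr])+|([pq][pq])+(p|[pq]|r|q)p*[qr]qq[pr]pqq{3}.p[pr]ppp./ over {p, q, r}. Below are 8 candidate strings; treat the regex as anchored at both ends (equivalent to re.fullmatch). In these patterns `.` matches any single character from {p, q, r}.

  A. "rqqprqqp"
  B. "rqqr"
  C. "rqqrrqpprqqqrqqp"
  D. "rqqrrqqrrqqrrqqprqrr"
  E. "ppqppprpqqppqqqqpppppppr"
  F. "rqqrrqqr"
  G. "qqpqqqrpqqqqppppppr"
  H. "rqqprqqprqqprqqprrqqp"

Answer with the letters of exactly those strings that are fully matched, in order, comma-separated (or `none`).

A, B, F, G

A. "rqqprqqp" → match
B. "rqqr" → match
C → no match
D → no match
E → no match
F. "rqqrrqqr" → match
G → match
H → no match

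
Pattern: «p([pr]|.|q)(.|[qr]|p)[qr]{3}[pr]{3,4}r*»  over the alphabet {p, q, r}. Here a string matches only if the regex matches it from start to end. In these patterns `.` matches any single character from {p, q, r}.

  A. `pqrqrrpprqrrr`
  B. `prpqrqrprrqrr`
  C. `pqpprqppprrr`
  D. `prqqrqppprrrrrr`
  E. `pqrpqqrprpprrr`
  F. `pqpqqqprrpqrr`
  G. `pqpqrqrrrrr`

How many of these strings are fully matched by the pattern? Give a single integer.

2

A → no match
B → no match
C. `pqpprqppprrr` → no match
D → match
E → no match
F → no match
G. `pqpqrqrrrrr` → match
Total matched: 2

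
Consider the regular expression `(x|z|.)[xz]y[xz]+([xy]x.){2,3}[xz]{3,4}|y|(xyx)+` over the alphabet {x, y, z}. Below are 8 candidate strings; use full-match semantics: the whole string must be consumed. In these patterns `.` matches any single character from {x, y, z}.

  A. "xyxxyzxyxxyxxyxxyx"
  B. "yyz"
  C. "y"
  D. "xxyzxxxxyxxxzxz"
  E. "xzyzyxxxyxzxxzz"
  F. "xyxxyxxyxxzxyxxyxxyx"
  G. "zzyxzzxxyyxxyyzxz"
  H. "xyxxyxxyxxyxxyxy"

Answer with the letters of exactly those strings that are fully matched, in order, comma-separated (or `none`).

C, D

A → no match
B → no match
C → match
D → match
E → no match
F → no match
G → no match
H → no match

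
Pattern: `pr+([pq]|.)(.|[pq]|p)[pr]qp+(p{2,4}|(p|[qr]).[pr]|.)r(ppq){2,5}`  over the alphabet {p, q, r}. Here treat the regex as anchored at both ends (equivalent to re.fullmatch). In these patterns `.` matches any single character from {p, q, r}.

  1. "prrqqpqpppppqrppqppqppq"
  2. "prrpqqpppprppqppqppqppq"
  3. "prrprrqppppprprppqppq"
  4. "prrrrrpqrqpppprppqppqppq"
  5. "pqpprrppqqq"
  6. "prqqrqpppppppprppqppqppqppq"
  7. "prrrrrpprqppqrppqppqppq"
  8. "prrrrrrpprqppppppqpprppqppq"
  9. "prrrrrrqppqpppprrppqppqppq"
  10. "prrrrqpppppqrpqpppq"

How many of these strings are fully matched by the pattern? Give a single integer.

1 → match
2 → no match
3 → match
4 → match
5 → no match — must start with "pr"
6 → match
7 → match
8 → match
9 → match
10 → no match
Total matched: 7

7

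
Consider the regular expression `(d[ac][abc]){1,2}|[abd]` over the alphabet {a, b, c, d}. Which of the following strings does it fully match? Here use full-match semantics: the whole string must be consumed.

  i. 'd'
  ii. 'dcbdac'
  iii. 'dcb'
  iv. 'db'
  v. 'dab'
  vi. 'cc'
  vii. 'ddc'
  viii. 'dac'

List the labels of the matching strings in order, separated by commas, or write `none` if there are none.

i, ii, iii, v, viii

i → match
ii → match
iii → match
iv → no match
v → match
vi → no match
vii → no match
viii → match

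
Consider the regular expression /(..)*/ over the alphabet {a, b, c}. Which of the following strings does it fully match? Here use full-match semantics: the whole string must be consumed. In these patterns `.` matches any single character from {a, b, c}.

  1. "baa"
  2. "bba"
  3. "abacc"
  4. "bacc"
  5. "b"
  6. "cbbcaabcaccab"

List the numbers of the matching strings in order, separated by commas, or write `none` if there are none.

1 → no match
2 → no match
3 → no match
4 → match
5 → no match
6 → no match

4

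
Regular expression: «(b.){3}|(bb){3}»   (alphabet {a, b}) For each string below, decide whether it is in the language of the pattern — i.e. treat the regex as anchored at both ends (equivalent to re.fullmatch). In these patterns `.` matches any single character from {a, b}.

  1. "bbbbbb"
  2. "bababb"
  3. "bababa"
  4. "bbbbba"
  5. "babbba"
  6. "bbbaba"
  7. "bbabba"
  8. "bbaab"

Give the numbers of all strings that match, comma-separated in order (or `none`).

1. "bbbbbb" → match
2. "bababb" → match
3. "bababa" → match
4. "bbbbba" → match
5. "babbba" → match
6. "bbbaba" → match
7. "bbabba" → no match
8. "bbaab" → no match

1, 2, 3, 4, 5, 6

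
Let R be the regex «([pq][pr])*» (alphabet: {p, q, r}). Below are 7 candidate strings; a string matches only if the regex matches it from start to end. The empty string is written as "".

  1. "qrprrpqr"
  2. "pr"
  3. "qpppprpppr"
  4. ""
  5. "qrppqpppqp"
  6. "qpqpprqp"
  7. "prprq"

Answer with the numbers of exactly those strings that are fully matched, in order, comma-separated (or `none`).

2, 3, 4, 5, 6

1 → no match
2 → match
3 → match
4 → match
5 → match
6 → match
7 → no match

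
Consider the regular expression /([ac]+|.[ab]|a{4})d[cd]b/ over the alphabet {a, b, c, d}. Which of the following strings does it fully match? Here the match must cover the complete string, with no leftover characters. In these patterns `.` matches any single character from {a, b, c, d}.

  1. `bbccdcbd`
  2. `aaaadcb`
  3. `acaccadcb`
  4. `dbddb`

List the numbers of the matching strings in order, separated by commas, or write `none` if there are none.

1. `bbccdcbd` → no match — must end with `b`
2. `aaaadcb` → match
3. `acaccadcb` → match
4. `dbddb` → match

2, 3, 4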